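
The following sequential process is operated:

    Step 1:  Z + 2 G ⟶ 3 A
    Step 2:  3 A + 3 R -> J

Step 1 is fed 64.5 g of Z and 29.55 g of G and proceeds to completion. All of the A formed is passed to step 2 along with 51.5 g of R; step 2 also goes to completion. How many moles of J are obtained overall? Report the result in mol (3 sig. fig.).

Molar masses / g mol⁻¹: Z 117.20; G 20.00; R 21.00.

0.550 mol

Step 1:
n(Z) = 64.50 / 117.20 = 0.5503 mol
n(G) = 29.55 / 20.00 = 1.478 mol
n/ν for Z = 0.5503/1 = 0.5503
n/ν for G = 1.478/2 = 0.7390
Smallest n/ν is Z → limiting reagent.
n(A) produced = (3/1) × 0.5503 = 1.651 mol
Step 2:
n(A) available = 1.651 mol
n(R) = 51.50 / 21.00 = 2.452 mol
n/ν for A = 1.651/3 = 0.5503
n/ν for R = 2.452/3 = 0.8173
Smallest n/ν is A → limiting reagent.
n(J) = (1/3) × 1.651 = 0.5503 mol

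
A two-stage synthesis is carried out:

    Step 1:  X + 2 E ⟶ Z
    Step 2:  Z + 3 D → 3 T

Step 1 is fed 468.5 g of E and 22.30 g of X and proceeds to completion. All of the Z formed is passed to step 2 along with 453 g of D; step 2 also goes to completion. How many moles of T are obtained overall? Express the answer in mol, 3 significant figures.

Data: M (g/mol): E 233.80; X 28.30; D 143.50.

2.36 mol

Step 1:
n(E) = 468.5 / 233.80 = 2.004 mol
n(X) = 22.30 / 28.30 = 0.7880 mol
n/ν → E: 1.002, X: 0.7880; X is limiting.
n(Z) produced = (1/1) × 0.7880 = 0.7880 mol
Step 2:
n(Z) available = 0.7880 mol
n(D) = 453.0 / 143.50 = 3.157 mol
n/ν → Z: 0.7880, D: 1.052; Z is limiting.
n(T) = (3/1) × 0.7880 = 2.364 mol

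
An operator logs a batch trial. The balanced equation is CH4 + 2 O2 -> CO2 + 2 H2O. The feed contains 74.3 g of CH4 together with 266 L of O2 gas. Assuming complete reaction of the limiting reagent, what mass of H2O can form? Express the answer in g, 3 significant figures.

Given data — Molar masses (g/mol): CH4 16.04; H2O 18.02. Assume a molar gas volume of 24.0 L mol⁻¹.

167 g

n(CH4) = 74.30 / 16.04 = 4.632 mol
n(O2) = 266.0 / 24.0 = 11.08 mol
n/ν for CH4 = 4.632/1 = 4.632
n/ν for O2 = 11.08/2 = 5.540
Smallest n/ν is CH4 → limiting reagent.
n(H2O) = (2/1) × 4.632 = 9.264 mol
mass = 9.264 × 18.02 = 166.9 g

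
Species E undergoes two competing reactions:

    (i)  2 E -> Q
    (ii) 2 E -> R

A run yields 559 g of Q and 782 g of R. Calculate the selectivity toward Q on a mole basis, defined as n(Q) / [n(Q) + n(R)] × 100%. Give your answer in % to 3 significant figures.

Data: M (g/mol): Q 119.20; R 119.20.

41.7 %

n(Q) = 559 / 119.20 = 4.690 mol
n(R) = 782 / 119.20 = 6.560 mol
selectivity = 4.690/(4.690+6.560) × 100 = 41.69 %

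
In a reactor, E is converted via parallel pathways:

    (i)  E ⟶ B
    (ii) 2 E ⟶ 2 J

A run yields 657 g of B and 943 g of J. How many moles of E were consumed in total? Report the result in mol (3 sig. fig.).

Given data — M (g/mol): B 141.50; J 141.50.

11.3 mol

n(B) = 657 / 141.50 = 4.643 mol
n(J) = 943 / 141.50 = 6.664 mol
n(E) via (i) = (1/1)×4.643 = 4.643 mol
n(E) via (ii) = (2/2)×6.664 = 6.664 mol
total n(E) = 4.643 + 6.664 = 11.31 mol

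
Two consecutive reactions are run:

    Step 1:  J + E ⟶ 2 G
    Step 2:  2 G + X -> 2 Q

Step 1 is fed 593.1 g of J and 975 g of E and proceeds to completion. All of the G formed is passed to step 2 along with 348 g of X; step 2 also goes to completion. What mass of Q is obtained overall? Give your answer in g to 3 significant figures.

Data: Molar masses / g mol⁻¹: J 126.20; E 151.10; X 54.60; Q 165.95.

1560 g

Step 1:
n(J) = 593.1 / 126.20 = 4.700 mol
n(E) = 975.0 / 151.10 = 6.453 mol
n/ν for J = 4.700/1 = 4.700
n/ν for E = 6.453/1 = 6.453
Smallest n/ν is J → limiting reagent.
n(G) produced = (2/1) × 4.700 = 9.400 mol
Step 2:
n(G) available = 9.400 mol
n(X) = 348.0 / 54.60 = 6.374 mol
n/ν for G = 9.400/2 = 4.700
n/ν for X = 6.374/1 = 6.374
Smallest n/ν is G → limiting reagent.
n(Q) = (2/2) × 9.400 = 9.400 mol
mass = 9.400 × 165.95 = 1560 g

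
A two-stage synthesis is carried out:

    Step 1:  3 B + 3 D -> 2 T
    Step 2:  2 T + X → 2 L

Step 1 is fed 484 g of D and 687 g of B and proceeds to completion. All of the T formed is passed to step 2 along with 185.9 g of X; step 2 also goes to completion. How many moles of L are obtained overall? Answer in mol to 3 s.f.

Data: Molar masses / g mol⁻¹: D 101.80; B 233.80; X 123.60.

1.96 mol

Step 1:
n(D) = 484.0 / 101.80 = 4.754 mol
n(B) = 687.0 / 233.80 = 2.938 mol
n/ν for D = 4.754/3 = 1.585
n/ν for B = 2.938/3 = 0.9793
Smallest n/ν is B → limiting reagent.
n(T) produced = (2/3) × 2.938 = 1.959 mol
Step 2:
n(T) available = 1.959 mol
n(X) = 185.9 / 123.60 = 1.504 mol
n/ν for T = 1.959/2 = 0.9795
n/ν for X = 1.504/1 = 1.504
Smallest n/ν is T → limiting reagent.
n(L) = (2/2) × 1.959 = 1.959 mol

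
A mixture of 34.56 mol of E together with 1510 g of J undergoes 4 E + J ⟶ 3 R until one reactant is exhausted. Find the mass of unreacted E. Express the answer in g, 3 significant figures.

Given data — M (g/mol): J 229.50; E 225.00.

n(E) = 34.56 mol
n(J) = 1510 / 229.50 = 6.580 mol
n/ν for E = 34.56/4 = 8.640
n/ν for J = 6.580/1 = 6.580
Smallest n/ν is J → limiting reagent.
E consumed = (4/1) × 6.580 = 26.32 mol
E remaining = 34.56 − 26.32 = 8.240 mol
mass = 8.240 × 225.00 = 1854 g

1850 g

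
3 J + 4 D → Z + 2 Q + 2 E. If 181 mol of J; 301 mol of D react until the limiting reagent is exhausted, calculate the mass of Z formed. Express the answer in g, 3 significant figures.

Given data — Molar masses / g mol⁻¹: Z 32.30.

n(J) = 181.0 mol
n(D) = 301.0 mol
n/ν for J = 181.0/3 = 60.33
n/ν for D = 301.0/4 = 75.25
Smallest n/ν is J → limiting reagent.
n(Z) = (1/3) × 181.0 = 60.33 mol
mass = 60.33 × 32.30 = 1949 g

1950 g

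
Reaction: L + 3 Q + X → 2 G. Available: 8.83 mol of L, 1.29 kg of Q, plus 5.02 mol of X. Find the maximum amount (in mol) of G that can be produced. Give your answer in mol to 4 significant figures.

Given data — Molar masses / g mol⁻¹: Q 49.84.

n(L) = 8.830 mol
n(Q) = 1.290×1000 / 49.84 = 25.88 mol
n(X) = 5.020 mol
n/ν → L: 8.830, Q: 8.627, X: 5.020; X is limiting.
n(G) = (2/1) × 5.020 = 10.04 mol

10.04 mol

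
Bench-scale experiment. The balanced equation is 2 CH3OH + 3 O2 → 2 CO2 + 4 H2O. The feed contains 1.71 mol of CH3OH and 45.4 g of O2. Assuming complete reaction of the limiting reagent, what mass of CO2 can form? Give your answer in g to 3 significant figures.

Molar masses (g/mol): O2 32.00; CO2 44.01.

n(CH3OH) = 1.710 mol
n(O2) = 45.40 / 32.00 = 1.419 mol
n/ν for CH3OH = 1.710/2 = 0.8550
n/ν for O2 = 1.419/3 = 0.4730
Smallest n/ν is O2 → limiting reagent.
n(CO2) = (2/3) × 1.419 = 0.9460 mol
mass = 0.9460 × 44.01 = 41.63 g

41.6 g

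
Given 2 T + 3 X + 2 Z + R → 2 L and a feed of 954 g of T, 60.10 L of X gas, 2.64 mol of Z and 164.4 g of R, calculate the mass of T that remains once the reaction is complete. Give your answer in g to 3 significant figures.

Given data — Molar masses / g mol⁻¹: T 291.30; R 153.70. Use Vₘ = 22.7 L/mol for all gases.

n(T) = 954.0 / 291.30 = 3.275 mol
n(X) = 60.10 / 22.7 = 2.648 mol
n(Z) = 2.640 mol
n(R) = 164.4 / 153.70 = 1.070 mol
n/ν → T: 1.638, X: 0.8827, Z: 1.320, R: 1.070; X is limiting.
T consumed = (2/3) × 2.648 = 1.765 mol
T remaining = 3.275 − 1.765 = 1.510 mol
mass = 1.510 × 291.30 = 439.9 g

440 g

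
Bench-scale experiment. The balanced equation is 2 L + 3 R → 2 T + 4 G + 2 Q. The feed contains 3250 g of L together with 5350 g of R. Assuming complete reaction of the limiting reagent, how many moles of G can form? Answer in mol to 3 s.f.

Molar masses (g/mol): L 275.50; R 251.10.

23.6 mol

n(L) = 3250 / 275.50 = 11.80 mol
n(R) = 5350 / 251.10 = 21.31 mol
n/ν for L = 11.80/2 = 5.900
n/ν for R = 21.31/3 = 7.103
Smallest n/ν is L → limiting reagent.
n(G) = (4/2) × 11.80 = 23.60 mol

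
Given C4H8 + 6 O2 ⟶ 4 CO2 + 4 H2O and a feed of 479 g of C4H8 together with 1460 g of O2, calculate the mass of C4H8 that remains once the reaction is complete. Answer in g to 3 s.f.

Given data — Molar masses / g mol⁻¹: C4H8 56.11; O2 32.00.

n(C4H8) = 479.0 / 56.11 = 8.537 mol
n(O2) = 1460 / 32.00 = 45.63 mol
n/ν → C4H8: 8.537, O2: 7.605; O2 is limiting.
C4H8 consumed = (1/6) × 45.63 = 7.605 mol
C4H8 remaining = 8.537 − 7.605 = 0.9320 mol
mass = 0.9320 × 56.11 = 52.29 g

52.3 g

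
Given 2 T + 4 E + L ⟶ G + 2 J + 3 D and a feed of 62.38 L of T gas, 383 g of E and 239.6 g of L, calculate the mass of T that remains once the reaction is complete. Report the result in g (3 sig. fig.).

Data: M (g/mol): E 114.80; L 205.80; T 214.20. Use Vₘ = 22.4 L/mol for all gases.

n(T) = 62.38 / 22.4 = 2.785 mol
n(E) = 383.0 / 114.80 = 3.336 mol
n(L) = 239.6 / 205.80 = 1.164 mol
n/ν for T = 2.785/2 = 1.393
n/ν for E = 3.336/4 = 0.8340
n/ν for L = 1.164/1 = 1.164
Smallest n/ν is E → limiting reagent.
T consumed = (2/4) × 3.336 = 1.668 mol
T remaining = 2.785 − 1.668 = 1.117 mol
mass = 1.117 × 214.20 = 239.3 g

239 g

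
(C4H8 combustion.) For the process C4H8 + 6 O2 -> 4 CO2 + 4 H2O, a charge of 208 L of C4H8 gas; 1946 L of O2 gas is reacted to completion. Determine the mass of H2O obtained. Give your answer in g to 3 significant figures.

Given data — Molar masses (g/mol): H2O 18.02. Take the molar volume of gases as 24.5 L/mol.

612 g

n(C4H8) = 208.0 / 24.5 = 8.490 mol
n(O2) = 1946 / 24.5 = 79.43 mol
n/ν → C4H8: 8.490, O2: 13.24; C4H8 is limiting.
n(H2O) = (4/1) × 8.490 = 33.96 mol
mass = 33.96 × 18.02 = 612.0 g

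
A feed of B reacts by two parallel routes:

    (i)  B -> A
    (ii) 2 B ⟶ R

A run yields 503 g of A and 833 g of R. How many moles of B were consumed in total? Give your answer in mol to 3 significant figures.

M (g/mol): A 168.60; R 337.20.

7.92 mol

n(A) = 503 / 168.60 = 2.983 mol
n(R) = 833 / 337.20 = 2.470 mol
n(B) via (i) = (1/1)×2.983 = 2.983 mol
n(B) via (ii) = (2/1)×2.470 = 4.940 mol
total n(B) = 2.983 + 4.940 = 7.923 mol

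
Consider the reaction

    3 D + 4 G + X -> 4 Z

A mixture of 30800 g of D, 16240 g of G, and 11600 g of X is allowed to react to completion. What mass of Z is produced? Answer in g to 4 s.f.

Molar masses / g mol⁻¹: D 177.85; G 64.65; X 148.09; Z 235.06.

n(D) = 30800 / 177.85 = 173.2 mol
n(G) = 16240 / 64.65 = 251.2 mol
n(X) = 11600 / 148.09 = 78.33 mol
n/ν → D: 57.73, G: 62.80, X: 78.33; D is limiting.
n(Z) = (4/3) × 173.2 = 230.9 mol
mass = 230.9 × 235.06 = 54280 g

54280 g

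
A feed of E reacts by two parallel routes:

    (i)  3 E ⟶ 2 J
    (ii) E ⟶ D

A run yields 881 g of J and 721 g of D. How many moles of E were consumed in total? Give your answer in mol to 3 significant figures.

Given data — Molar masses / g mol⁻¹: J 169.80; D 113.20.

n(J) = 881 / 169.80 = 5.188 mol
n(D) = 721 / 113.20 = 6.369 mol
n(E) via (i) = (3/2)×5.188 = 7.782 mol
n(E) via (ii) = (1/1)×6.369 = 6.369 mol
total n(E) = 7.782 + 6.369 = 14.15 mol

14.2 mol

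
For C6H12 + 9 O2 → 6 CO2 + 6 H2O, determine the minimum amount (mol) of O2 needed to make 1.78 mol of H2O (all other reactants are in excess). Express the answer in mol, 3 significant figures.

2.67 mol

n(H2O) = 1.780 mol
n(O2) = (9/6) × 1.780 = 2.670 mol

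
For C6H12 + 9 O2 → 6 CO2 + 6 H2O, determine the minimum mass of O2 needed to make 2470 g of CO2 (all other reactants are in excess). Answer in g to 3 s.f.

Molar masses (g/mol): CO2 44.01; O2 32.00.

2690 g

n(CO2) = 2470 / 44.01 = 56.12 mol
n(O2) = (9/6) × 56.12 = 84.18 mol
mass = 84.18 × 32.00 = 2694 g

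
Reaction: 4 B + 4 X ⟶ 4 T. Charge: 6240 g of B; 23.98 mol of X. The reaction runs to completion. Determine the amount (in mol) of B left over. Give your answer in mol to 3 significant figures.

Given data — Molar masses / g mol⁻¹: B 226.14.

3.61 mol

n(B) = 6240 / 226.14 = 27.59 mol
n(X) = 23.98 mol
n/ν for B = 27.59/4 = 6.898
n/ν for X = 23.98/4 = 5.995
Smallest n/ν is X → limiting reagent.
B consumed = (4/4) × 23.98 = 23.98 mol
B remaining = 27.59 − 23.98 = 3.610 mol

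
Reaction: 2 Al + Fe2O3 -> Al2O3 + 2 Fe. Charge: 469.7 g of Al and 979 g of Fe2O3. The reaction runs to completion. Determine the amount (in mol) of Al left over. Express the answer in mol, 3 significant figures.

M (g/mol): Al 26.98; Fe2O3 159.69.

n(Al) = 469.7 / 26.98 = 17.41 mol
n(Fe2O3) = 979.0 / 159.69 = 6.131 mol
n/ν → Al: 8.705, Fe2O3: 6.131; Fe2O3 is limiting.
Al consumed = (2/1) × 6.131 = 12.26 mol
Al remaining = 17.41 − 12.26 = 5.150 mol

5.15 mol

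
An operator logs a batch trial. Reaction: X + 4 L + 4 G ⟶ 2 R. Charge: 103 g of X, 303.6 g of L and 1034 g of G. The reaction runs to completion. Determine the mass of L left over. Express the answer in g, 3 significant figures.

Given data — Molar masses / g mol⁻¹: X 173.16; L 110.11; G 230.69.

41.6 g

n(X) = 103.0 / 173.16 = 0.5948 mol
n(L) = 303.6 / 110.11 = 2.757 mol
n(G) = 1034 / 230.69 = 4.482 mol
n/ν for X = 0.5948/1 = 0.5948
n/ν for L = 2.757/4 = 0.6893
n/ν for G = 4.482/4 = 1.121
Smallest n/ν is X → limiting reagent.
L consumed = (4/1) × 0.5948 = 2.379 mol
L remaining = 2.757 − 2.379 = 0.3780 mol
mass = 0.3780 × 110.11 = 41.62 g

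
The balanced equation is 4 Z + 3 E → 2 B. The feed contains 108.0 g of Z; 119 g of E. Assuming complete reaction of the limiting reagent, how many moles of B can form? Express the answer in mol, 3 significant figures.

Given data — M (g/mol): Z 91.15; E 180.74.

0.439 mol

n(Z) = 108.0 / 91.15 = 1.185 mol
n(E) = 119.0 / 180.74 = 0.6584 mol
n/ν for Z = 1.185/4 = 0.2963
n/ν for E = 0.6584/3 = 0.2195
Smallest n/ν is E → limiting reagent.
n(B) = (2/3) × 0.6584 = 0.4389 mol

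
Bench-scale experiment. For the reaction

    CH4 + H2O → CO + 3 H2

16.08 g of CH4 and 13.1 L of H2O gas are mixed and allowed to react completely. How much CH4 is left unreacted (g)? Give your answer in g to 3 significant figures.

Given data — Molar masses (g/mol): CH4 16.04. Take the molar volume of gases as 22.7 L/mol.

n(CH4) = 16.08 / 16.04 = 1.002 mol
n(H2O) = 13.10 / 22.7 = 0.5771 mol
n/ν for CH4 = 1.002/1 = 1.002
n/ν for H2O = 0.5771/1 = 0.5771
Smallest n/ν is H2O → limiting reagent.
CH4 consumed = (1/1) × 0.5771 = 0.5771 mol
CH4 remaining = 1.002 − 0.5771 = 0.4249 mol
mass = 0.4249 × 16.04 = 6.815 g

6.82 g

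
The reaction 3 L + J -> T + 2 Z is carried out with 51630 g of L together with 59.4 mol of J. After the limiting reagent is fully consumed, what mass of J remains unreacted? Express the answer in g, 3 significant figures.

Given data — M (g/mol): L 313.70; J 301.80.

1370 g

n(L) = 51630 / 313.70 = 164.6 mol
n(J) = 59.40 mol
n/ν → L: 54.87, J: 59.40; L is limiting.
J consumed = (1/3) × 164.6 = 54.87 mol
J remaining = 59.40 − 54.87 = 4.530 mol
mass = 4.530 × 301.80 = 1367 g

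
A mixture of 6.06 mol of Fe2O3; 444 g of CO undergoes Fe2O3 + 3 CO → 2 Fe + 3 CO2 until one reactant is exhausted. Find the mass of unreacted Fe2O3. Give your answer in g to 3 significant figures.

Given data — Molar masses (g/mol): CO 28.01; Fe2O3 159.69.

n(Fe2O3) = 6.060 mol
n(CO) = 444.0 / 28.01 = 15.85 mol
n/ν for Fe2O3 = 6.060/1 = 6.060
n/ν for CO = 15.85/3 = 5.283
Smallest n/ν is CO → limiting reagent.
Fe2O3 consumed = (1/3) × 15.85 = 5.283 mol
Fe2O3 remaining = 6.060 − 5.283 = 0.7770 mol
mass = 0.7770 × 159.69 = 124.1 g

124 g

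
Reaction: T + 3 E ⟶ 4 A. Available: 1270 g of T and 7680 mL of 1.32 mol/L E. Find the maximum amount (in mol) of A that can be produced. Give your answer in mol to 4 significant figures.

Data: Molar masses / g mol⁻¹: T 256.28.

n(T) = 1270 / 256.28 = 4.956 mol
n(E) = 1.32 × 7680/1000 = 10.14 mol
n/ν for T = 4.956/1 = 4.956
n/ν for E = 10.14/3 = 3.380
Smallest n/ν is E → limiting reagent.
n(A) = (4/3) × 10.14 = 13.52 mol

13.52 mol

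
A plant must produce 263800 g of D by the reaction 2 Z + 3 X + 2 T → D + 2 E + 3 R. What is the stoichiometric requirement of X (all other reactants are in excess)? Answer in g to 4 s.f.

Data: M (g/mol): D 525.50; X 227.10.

342000 g

n(D) = 263800 / 525.50 = 502.0 mol
n(X) = (3/1) × 502.0 = 1506 mol
mass = 1506 × 227.10 = 342000 g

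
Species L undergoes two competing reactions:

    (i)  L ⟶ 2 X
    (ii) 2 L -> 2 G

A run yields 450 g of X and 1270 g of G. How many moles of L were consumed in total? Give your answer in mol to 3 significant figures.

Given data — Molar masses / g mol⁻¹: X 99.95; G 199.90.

n(X) = 450 / 99.95 = 4.502 mol
n(G) = 1270 / 199.90 = 6.353 mol
n(L) via (i) = (1/2)×4.502 = 2.251 mol
n(L) via (ii) = (2/2)×6.353 = 6.353 mol
total n(L) = 2.251 + 6.353 = 8.604 mol

8.60 mol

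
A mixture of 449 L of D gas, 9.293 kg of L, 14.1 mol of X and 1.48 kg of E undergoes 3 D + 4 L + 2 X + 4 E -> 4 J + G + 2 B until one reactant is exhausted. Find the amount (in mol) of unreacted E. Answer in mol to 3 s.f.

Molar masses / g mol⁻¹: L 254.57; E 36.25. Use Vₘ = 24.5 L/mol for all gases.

n(D) = 449.0 / 24.5 = 18.33 mol
n(L) = 9.293×1000 / 254.57 = 36.50 mol
n(X) = 14.10 mol
n(E) = 1.480×1000 / 36.25 = 40.83 mol
n/ν for D = 18.33/3 = 6.110
n/ν for L = 36.50/4 = 9.125
n/ν for X = 14.10/2 = 7.050
n/ν for E = 40.83/4 = 10.21
Smallest n/ν is D → limiting reagent.
E consumed = (4/3) × 18.33 = 24.44 mol
E remaining = 40.83 − 24.44 = 16.39 mol

16.4 mol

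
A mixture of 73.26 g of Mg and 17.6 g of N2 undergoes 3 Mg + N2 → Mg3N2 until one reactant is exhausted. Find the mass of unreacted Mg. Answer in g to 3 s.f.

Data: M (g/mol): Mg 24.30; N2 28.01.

n(Mg) = 73.26 / 24.30 = 3.015 mol
n(N2) = 17.60 / 28.01 = 0.6283 mol
n/ν → Mg: 1.005, N2: 0.6283; N2 is limiting.
Mg consumed = (3/1) × 0.6283 = 1.885 mol
Mg remaining = 3.015 − 1.885 = 1.130 mol
mass = 1.130 × 24.30 = 27.46 g

27.5 g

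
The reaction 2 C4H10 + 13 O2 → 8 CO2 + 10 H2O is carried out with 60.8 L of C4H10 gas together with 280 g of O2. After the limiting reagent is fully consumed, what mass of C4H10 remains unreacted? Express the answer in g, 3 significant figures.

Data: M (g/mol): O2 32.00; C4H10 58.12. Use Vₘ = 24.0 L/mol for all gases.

n(C4H10) = 60.80 / 24.0 = 2.533 mol
n(O2) = 280.0 / 32.00 = 8.750 mol
n/ν for C4H10 = 2.533/2 = 1.267
n/ν for O2 = 8.750/13 = 0.6731
Smallest n/ν is O2 → limiting reagent.
C4H10 consumed = (2/13) × 8.750 = 1.346 mol
C4H10 remaining = 2.533 − 1.346 = 1.187 mol
mass = 1.187 × 58.12 = 68.99 g

69.0 g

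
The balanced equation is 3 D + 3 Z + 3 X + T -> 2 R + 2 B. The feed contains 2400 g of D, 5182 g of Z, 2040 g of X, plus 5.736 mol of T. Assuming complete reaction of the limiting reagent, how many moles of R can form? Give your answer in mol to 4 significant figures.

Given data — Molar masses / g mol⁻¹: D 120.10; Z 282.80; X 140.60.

9.673 mol

n(D) = 2400 / 120.10 = 19.98 mol
n(Z) = 5182 / 282.80 = 18.32 mol
n(X) = 2040 / 140.60 = 14.51 mol
n(T) = 5.736 mol
n/ν for D = 19.98/3 = 6.660
n/ν for Z = 18.32/3 = 6.107
n/ν for X = 14.51/3 = 4.837
n/ν for T = 5.736/1 = 5.736
Smallest n/ν is X → limiting reagent.
n(R) = (2/3) × 14.51 = 9.673 mol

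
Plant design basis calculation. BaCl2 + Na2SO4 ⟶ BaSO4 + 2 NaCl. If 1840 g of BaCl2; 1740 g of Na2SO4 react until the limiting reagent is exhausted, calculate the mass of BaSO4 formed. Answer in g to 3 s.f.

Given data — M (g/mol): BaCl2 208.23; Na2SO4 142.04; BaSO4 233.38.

2060 g

n(BaCl2) = 1840 / 208.23 = 8.836 mol
n(Na2SO4) = 1740 / 142.04 = 12.25 mol
n/ν for BaCl2 = 8.836/1 = 8.836
n/ν for Na2SO4 = 12.25/1 = 12.25
Smallest n/ν is BaCl2 → limiting reagent.
n(BaSO4) = (1/1) × 8.836 = 8.836 mol
mass = 8.836 × 233.38 = 2062 g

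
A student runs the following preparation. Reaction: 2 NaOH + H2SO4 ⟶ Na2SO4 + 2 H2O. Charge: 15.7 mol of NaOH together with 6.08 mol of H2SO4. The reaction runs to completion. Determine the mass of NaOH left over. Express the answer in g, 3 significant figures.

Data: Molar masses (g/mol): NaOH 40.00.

n(NaOH) = 15.70 mol
n(H2SO4) = 6.080 mol
n/ν for NaOH = 15.70/2 = 7.850
n/ν for H2SO4 = 6.080/1 = 6.080
Smallest n/ν is H2SO4 → limiting reagent.
NaOH consumed = (2/1) × 6.080 = 12.16 mol
NaOH remaining = 15.70 − 12.16 = 3.540 mol
mass = 3.540 × 40.00 = 141.6 g

142 g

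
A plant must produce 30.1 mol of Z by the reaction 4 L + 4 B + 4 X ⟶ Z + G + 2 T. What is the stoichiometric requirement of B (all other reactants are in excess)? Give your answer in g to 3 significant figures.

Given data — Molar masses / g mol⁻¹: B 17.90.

2160 g

n(Z) = 30.10 mol
n(B) = (4/1) × 30.10 = 120.4 mol
mass = 120.4 × 17.90 = 2155 g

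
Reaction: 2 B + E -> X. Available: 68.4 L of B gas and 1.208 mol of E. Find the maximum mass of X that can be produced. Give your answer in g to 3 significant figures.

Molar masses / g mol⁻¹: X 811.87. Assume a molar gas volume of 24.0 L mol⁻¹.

981 g

n(B) = 68.40 / 24.0 = 2.850 mol
n(E) = 1.208 mol
n/ν → B: 1.425, E: 1.208; E is limiting.
n(X) = (1/1) × 1.208 = 1.208 mol
mass = 1.208 × 811.87 = 980.7 g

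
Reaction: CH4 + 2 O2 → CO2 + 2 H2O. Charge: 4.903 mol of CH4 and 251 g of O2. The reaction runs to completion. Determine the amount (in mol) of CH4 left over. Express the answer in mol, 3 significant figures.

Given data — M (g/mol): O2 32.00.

0.981 mol

n(CH4) = 4.903 mol
n(O2) = 251.0 / 32.00 = 7.844 mol
n/ν → CH4: 4.903, O2: 3.922; O2 is limiting.
CH4 consumed = (1/2) × 7.844 = 3.922 mol
CH4 remaining = 4.903 − 3.922 = 0.9810 mol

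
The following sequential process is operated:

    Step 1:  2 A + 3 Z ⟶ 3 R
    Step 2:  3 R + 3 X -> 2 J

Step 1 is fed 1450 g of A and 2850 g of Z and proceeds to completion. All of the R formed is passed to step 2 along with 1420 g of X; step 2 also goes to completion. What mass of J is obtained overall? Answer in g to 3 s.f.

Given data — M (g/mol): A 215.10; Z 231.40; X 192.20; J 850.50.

Step 1:
n(A) = 1450 / 215.10 = 6.741 mol
n(Z) = 2850 / 231.40 = 12.32 mol
n/ν → A: 3.371, Z: 4.107; A is limiting.
n(R) produced = (3/2) × 6.741 = 10.11 mol
Step 2:
n(R) available = 10.11 mol
n(X) = 1420 / 192.20 = 7.388 mol
n/ν → R: 3.370, X: 2.463; X is limiting.
n(J) = (2/3) × 7.388 = 4.925 mol
mass = 4.925 × 850.50 = 4189 g

4190 g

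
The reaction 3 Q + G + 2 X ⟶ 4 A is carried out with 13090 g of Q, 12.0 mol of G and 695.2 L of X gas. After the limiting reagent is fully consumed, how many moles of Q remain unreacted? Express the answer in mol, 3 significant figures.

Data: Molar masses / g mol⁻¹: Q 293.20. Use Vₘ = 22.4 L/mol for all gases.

n(Q) = 13090 / 293.20 = 44.65 mol
n(G) = 12.00 mol
n(X) = 695.2 / 22.4 = 31.04 mol
n/ν for Q = 44.65/3 = 14.88
n/ν for G = 12.00/1 = 12.00
n/ν for X = 31.04/2 = 15.52
Smallest n/ν is G → limiting reagent.
Q consumed = (3/1) × 12.00 = 36.00 mol
Q remaining = 44.65 − 36.00 = 8.650 mol

8.65 mol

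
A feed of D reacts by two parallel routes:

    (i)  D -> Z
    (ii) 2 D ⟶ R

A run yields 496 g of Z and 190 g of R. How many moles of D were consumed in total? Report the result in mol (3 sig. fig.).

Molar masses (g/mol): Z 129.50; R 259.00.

5.30 mol

n(Z) = 496 / 129.50 = 3.830 mol
n(R) = 190 / 259.00 = 0.7336 mol
n(D) via (i) = (1/1)×3.830 = 3.830 mol
n(D) via (ii) = (2/1)×0.7336 = 1.467 mol
total n(D) = 3.830 + 1.467 = 5.297 mol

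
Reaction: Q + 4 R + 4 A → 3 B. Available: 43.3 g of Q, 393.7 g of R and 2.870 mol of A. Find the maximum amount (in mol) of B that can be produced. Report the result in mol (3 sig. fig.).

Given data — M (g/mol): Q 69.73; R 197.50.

1.50 mol

n(Q) = 43.30 / 69.73 = 0.6210 mol
n(R) = 393.7 / 197.50 = 1.993 mol
n(A) = 2.870 mol
n/ν for Q = 0.6210/1 = 0.6210
n/ν for R = 1.993/4 = 0.4983
n/ν for A = 2.870/4 = 0.7175
Smallest n/ν is R → limiting reagent.
n(B) = (3/4) × 1.993 = 1.495 mol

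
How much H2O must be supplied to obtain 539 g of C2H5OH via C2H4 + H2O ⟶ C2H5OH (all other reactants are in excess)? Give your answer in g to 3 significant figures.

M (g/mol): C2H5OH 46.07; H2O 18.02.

211 g

n(C2H5OH) = 539 / 46.07 = 11.70 mol
n(H2O) = (1/1) × 11.70 = 11.70 mol
mass = 11.70 × 18.02 = 210.8 g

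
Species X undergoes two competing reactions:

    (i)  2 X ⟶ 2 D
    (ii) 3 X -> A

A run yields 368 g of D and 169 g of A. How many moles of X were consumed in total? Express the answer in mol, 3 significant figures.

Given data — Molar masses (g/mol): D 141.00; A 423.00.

3.81 mol

n(D) = 368 / 141.00 = 2.610 mol
n(A) = 169 / 423.00 = 0.3995 mol
n(X) via (i) = (2/2)×2.610 = 2.610 mol
n(X) via (ii) = (3/1)×0.3995 = 1.199 mol
total n(X) = 2.610 + 1.199 = 3.809 mol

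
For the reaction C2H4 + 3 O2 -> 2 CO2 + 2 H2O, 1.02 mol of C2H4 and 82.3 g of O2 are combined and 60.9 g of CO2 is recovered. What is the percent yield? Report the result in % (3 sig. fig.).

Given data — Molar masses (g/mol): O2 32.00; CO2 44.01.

80.7 %

n(C2H4) = 1.020 mol
n(O2) = 82.30 / 32.00 = 2.572 mol
n/ν for C2H4 = 1.020/1 = 1.020
n/ν for O2 = 2.572/3 = 0.8573
Smallest n/ν is O2 → limiting reagent.
theoretical n(CO2) = (2/3) × 2.572 = 1.715 mol → 75.48 g
% yield = 60.9 / 75.48 × 100 = 80.68 %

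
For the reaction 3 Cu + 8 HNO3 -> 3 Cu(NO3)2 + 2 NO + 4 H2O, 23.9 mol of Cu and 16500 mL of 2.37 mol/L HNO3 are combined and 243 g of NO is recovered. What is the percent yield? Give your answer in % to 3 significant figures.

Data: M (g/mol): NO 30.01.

82.8 %

n(Cu) = 23.90 mol
n(HNO3) = 2.37 × 16500/1000 = 39.11 mol
n/ν → Cu: 7.967, HNO3: 4.889; HNO3 is limiting.
theoretical n(NO) = (2/8) × 39.11 = 9.778 mol → 293.4 g
% yield = 243 / 293.4 × 100 = 82.82 %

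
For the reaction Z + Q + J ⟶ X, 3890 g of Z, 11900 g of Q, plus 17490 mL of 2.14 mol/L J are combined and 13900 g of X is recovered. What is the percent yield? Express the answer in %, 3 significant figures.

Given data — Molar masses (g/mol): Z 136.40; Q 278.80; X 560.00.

n(Z) = 3890 / 136.40 = 28.52 mol
n(Q) = 11900 / 278.80 = 42.68 mol
n(J) = 2.14 × 17490/1000 = 37.43 mol
n/ν for Z = 28.52/1 = 28.52
n/ν for Q = 42.68/1 = 42.68
n/ν for J = 37.43/1 = 37.43
Smallest n/ν is Z → limiting reagent.
theoretical n(X) = (1/1) × 28.52 = 28.52 mol → 15970 g
% yield = 13900 / 15970 × 100 = 87.04 %

87.0 %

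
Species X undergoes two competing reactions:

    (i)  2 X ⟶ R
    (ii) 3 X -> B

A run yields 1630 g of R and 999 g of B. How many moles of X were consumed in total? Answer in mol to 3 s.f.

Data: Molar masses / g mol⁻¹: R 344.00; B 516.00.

n(R) = 1630 / 344.00 = 4.738 mol
n(B) = 999 / 516.00 = 1.936 mol
n(X) via (i) = (2/1)×4.738 = 9.476 mol
n(X) via (ii) = (3/1)×1.936 = 5.808 mol
total n(X) = 9.476 + 5.808 = 15.28 mol

15.3 mol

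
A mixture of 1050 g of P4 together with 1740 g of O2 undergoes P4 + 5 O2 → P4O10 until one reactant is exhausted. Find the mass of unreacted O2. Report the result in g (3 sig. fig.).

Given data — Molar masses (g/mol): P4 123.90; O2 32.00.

384 g

n(P4) = 1050 / 123.90 = 8.475 mol
n(O2) = 1740 / 32.00 = 54.38 mol
n/ν → P4: 8.475, O2: 10.88; P4 is limiting.
O2 consumed = (5/1) × 8.475 = 42.38 mol
O2 remaining = 54.38 − 42.38 = 12.00 mol
mass = 12.00 × 32.00 = 384.0 g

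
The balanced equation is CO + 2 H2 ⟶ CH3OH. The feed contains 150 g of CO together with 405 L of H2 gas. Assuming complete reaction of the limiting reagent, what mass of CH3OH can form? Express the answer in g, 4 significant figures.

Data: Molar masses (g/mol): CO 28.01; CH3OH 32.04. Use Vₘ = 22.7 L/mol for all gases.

n(CO) = 150.0 / 28.01 = 5.355 mol
n(H2) = 405.0 / 22.7 = 17.84 mol
n/ν for CO = 5.355/1 = 5.355
n/ν for H2 = 17.84/2 = 8.920
Smallest n/ν is CO → limiting reagent.
n(CH3OH) = (1/1) × 5.355 = 5.355 mol
mass = 5.355 × 32.04 = 171.6 g

171.6 g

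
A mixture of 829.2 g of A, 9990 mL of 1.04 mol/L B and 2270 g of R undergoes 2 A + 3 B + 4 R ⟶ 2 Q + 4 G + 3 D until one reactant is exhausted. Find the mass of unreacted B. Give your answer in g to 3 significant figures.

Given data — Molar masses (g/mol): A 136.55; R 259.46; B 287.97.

n(A) = 829.2 / 136.55 = 6.073 mol
n(B) = 1.04 × 9990/1000 = 10.39 mol
n(R) = 2270 / 259.46 = 8.749 mol
n/ν → A: 3.037, B: 3.463, R: 2.187; R is limiting.
B consumed = (3/4) × 8.749 = 6.562 mol
B remaining = 10.39 − 6.562 = 3.828 mol
mass = 3.828 × 287.97 = 1102 g

1100 g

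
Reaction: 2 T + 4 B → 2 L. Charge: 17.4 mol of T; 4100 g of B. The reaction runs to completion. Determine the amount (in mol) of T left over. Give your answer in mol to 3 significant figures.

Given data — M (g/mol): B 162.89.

4.81 mol

n(T) = 17.40 mol
n(B) = 4100 / 162.89 = 25.17 mol
n/ν for T = 17.40/2 = 8.700
n/ν for B = 25.17/4 = 6.293
Smallest n/ν is B → limiting reagent.
T consumed = (2/4) × 25.17 = 12.59 mol
T remaining = 17.40 − 12.59 = 4.810 mol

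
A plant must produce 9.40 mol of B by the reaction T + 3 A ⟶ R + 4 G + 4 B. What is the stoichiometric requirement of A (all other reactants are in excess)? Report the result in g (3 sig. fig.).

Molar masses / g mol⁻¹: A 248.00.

n(B) = 9.400 mol
n(A) = (3/4) × 9.400 = 7.050 mol
mass = 7.050 × 248.00 = 1748 g

1750 g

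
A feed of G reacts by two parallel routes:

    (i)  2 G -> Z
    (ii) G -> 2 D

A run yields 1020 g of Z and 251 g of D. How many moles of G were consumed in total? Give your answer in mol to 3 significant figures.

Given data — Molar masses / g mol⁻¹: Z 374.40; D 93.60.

6.79 mol

n(Z) = 1020 / 374.40 = 2.724 mol
n(D) = 251 / 93.60 = 2.682 mol
n(G) via (i) = (2/1)×2.724 = 5.448 mol
n(G) via (ii) = (1/2)×2.682 = 1.341 mol
total n(G) = 5.448 + 1.341 = 6.789 mol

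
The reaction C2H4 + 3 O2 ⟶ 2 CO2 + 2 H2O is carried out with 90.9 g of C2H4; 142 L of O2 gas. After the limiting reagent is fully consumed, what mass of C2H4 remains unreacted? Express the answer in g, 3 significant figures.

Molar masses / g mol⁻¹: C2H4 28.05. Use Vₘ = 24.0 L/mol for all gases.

n(C2H4) = 90.90 / 28.05 = 3.241 mol
n(O2) = 142.0 / 24.0 = 5.917 mol
n/ν → C2H4: 3.241, O2: 1.972; O2 is limiting.
C2H4 consumed = (1/3) × 5.917 = 1.972 mol
C2H4 remaining = 3.241 − 1.972 = 1.269 mol
mass = 1.269 × 28.05 = 35.60 g

35.6 g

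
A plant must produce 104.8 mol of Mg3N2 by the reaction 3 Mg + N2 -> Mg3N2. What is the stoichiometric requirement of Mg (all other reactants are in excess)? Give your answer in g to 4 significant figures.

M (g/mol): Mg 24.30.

7640 g

n(Mg3N2) = 104.8 mol
n(Mg) = (3/1) × 104.8 = 314.4 mol
mass = 314.4 × 24.30 = 7640 g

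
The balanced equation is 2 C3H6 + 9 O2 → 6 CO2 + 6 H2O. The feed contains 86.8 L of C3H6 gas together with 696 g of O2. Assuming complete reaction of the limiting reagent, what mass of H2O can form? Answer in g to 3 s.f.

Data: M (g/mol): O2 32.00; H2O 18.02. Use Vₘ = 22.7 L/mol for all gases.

207 g

n(C3H6) = 86.80 / 22.7 = 3.824 mol
n(O2) = 696.0 / 32.00 = 21.75 mol
n/ν for C3H6 = 3.824/2 = 1.912
n/ν for O2 = 21.75/9 = 2.417
Smallest n/ν is C3H6 → limiting reagent.
n(H2O) = (6/2) × 3.824 = 11.47 mol
mass = 11.47 × 18.02 = 206.7 g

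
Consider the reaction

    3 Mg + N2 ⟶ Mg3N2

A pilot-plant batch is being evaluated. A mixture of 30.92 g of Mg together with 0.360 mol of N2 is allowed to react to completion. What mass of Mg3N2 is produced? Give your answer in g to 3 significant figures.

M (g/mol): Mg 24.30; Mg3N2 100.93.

36.3 g

n(Mg) = 30.92 / 24.30 = 1.272 mol
n(N2) = 0.3600 mol
n/ν for Mg = 1.272/3 = 0.4240
n/ν for N2 = 0.3600/1 = 0.3600
Smallest n/ν is N2 → limiting reagent.
n(Mg3N2) = (1/1) × 0.3600 = 0.3600 mol
mass = 0.3600 × 100.93 = 36.33 g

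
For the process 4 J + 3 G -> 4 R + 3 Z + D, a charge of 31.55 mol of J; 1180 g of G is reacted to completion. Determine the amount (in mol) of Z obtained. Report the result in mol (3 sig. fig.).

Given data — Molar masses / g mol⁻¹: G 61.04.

n(J) = 31.55 mol
n(G) = 1180 / 61.04 = 19.33 mol
n/ν for J = 31.55/4 = 7.888
n/ν for G = 19.33/3 = 6.443
Smallest n/ν is G → limiting reagent.
n(Z) = (3/3) × 19.33 = 19.33 mol

19.3 mol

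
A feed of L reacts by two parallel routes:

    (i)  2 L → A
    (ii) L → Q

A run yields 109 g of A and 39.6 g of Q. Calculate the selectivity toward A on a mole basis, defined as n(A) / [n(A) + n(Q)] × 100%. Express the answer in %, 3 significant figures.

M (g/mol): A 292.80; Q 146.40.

57.9 %

n(A) = 109 / 292.80 = 0.3723 mol
n(Q) = 39.6 / 146.40 = 0.2705 mol
selectivity = 0.3723/(0.3723+0.2705) × 100 = 57.92 %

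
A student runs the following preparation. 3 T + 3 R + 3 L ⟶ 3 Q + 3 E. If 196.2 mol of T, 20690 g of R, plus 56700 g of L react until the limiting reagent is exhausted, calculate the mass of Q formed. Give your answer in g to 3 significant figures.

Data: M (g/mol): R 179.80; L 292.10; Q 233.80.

n(T) = 196.2 mol
n(R) = 20690 / 179.80 = 115.1 mol
n(L) = 56700 / 292.10 = 194.1 mol
n/ν for T = 196.2/3 = 65.40
n/ν for R = 115.1/3 = 38.37
n/ν for L = 194.1/3 = 64.70
Smallest n/ν is R → limiting reagent.
n(Q) = (3/3) × 115.1 = 115.1 mol
mass = 115.1 × 233.80 = 26910 g

26900 g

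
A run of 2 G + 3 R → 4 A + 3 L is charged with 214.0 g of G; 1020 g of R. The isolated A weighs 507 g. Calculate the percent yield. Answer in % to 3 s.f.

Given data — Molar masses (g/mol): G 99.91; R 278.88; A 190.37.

62.2 %

n(G) = 214.0 / 99.91 = 2.142 mol
n(R) = 1020 / 278.88 = 3.657 mol
n/ν → G: 1.071, R: 1.219; G is limiting.
theoretical n(A) = (4/2) × 2.142 = 4.284 mol → 815.5 g
% yield = 507 / 815.5 × 100 = 62.17 %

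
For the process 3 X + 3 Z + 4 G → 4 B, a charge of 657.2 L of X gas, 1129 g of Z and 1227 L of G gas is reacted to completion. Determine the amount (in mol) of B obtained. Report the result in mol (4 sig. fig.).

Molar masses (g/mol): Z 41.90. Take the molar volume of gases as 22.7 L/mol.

n(X) = 657.2 / 22.7 = 28.95 mol
n(Z) = 1129 / 41.90 = 26.95 mol
n(G) = 1227 / 22.7 = 54.05 mol
n/ν for X = 28.95/3 = 9.650
n/ν for Z = 26.95/3 = 8.983
n/ν for G = 54.05/4 = 13.51
Smallest n/ν is Z → limiting reagent.
n(B) = (4/3) × 26.95 = 35.93 mol

35.93 mol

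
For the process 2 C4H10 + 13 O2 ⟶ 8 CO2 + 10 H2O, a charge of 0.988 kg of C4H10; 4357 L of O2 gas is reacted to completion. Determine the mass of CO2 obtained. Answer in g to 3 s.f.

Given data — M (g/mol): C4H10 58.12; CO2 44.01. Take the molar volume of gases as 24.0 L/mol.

2990 g

n(C4H10) = 0.9880×1000 / 58.12 = 17.00 mol
n(O2) = 4357 / 24.0 = 181.5 mol
n/ν for C4H10 = 17.00/2 = 8.500
n/ν for O2 = 181.5/13 = 13.96
Smallest n/ν is C4H10 → limiting reagent.
n(CO2) = (8/2) × 17.00 = 68.00 mol
mass = 68.00 × 44.01 = 2993 g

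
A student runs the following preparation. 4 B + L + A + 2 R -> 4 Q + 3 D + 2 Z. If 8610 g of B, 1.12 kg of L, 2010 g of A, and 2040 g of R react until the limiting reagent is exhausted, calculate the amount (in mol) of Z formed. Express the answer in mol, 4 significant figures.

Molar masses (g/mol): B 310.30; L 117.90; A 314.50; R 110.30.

12.78 mol

n(B) = 8610 / 310.30 = 27.75 mol
n(L) = 1.120×1000 / 117.90 = 9.500 mol
n(A) = 2010 / 314.50 = 6.391 mol
n(R) = 2040 / 110.30 = 18.50 mol
n/ν for B = 27.75/4 = 6.938
n/ν for L = 9.500/1 = 9.500
n/ν for A = 6.391/1 = 6.391
n/ν for R = 18.50/2 = 9.250
Smallest n/ν is A → limiting reagent.
n(Z) = (2/1) × 6.391 = 12.78 mol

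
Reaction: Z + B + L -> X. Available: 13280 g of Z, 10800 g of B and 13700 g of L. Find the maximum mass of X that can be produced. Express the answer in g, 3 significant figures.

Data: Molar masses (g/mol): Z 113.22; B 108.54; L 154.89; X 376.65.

n(Z) = 13280 / 113.22 = 117.3 mol
n(B) = 10800 / 108.54 = 99.50 mol
n(L) = 13700 / 154.89 = 88.45 mol
n/ν for Z = 117.3/1 = 117.3
n/ν for B = 99.50/1 = 99.50
n/ν for L = 88.45/1 = 88.45
Smallest n/ν is L → limiting reagent.
n(X) = (1/1) × 88.45 = 88.45 mol
mass = 88.45 × 376.65 = 33310 g

33300 g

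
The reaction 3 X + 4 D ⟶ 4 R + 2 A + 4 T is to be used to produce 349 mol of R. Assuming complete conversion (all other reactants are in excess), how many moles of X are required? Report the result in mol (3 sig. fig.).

262 mol

n(R) = 349.0 mol
n(X) = (3/4) × 349.0 = 261.8 mol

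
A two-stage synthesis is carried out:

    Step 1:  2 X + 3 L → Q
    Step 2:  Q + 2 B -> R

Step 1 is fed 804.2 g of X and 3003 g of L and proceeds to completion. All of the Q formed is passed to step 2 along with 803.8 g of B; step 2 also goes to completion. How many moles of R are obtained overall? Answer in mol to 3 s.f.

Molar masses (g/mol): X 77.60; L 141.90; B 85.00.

4.73 mol

Step 1:
n(X) = 804.2 / 77.60 = 10.36 mol
n(L) = 3003 / 141.90 = 21.16 mol
n/ν → X: 5.180, L: 7.053; X is limiting.
n(Q) produced = (1/2) × 10.36 = 5.180 mol
Step 2:
n(Q) available = 5.180 mol
n(B) = 803.8 / 85.00 = 9.456 mol
n/ν → Q: 5.180, B: 4.728; B is limiting.
n(R) = (1/2) × 9.456 = 4.728 mol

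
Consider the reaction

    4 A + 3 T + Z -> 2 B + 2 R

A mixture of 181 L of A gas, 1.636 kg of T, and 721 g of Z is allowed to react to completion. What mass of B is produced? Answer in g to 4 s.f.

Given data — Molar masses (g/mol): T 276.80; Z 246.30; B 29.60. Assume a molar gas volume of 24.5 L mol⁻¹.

109.3 g

n(A) = 181.0 / 24.5 = 7.388 mol
n(T) = 1.636×1000 / 276.80 = 5.910 mol
n(Z) = 721.0 / 246.30 = 2.927 mol
n/ν for A = 7.388/4 = 1.847
n/ν for T = 5.910/3 = 1.970
n/ν for Z = 2.927/1 = 2.927
Smallest n/ν is A → limiting reagent.
n(B) = (2/4) × 7.388 = 3.694 mol
mass = 3.694 × 29.60 = 109.3 g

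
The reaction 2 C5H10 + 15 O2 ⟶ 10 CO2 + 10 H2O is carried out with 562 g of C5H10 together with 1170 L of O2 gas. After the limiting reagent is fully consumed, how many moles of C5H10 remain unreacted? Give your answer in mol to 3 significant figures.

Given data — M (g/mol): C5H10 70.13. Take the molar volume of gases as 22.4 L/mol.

1.05 mol

n(C5H10) = 562.0 / 70.13 = 8.014 mol
n(O2) = 1170 / 22.4 = 52.23 mol
n/ν → C5H10: 4.007, O2: 3.482; O2 is limiting.
C5H10 consumed = (2/15) × 52.23 = 6.964 mol
C5H10 remaining = 8.014 − 6.964 = 1.050 mol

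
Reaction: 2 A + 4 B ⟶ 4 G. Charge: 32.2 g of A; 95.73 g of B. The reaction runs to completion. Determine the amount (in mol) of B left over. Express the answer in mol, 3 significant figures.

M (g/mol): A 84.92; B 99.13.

0.207 mol

n(A) = 32.20 / 84.92 = 0.3792 mol
n(B) = 95.73 / 99.13 = 0.9657 mol
n/ν → A: 0.1896, B: 0.2414; A is limiting.
B consumed = (4/2) × 0.3792 = 0.7584 mol
B remaining = 0.9657 − 0.7584 = 0.2073 mol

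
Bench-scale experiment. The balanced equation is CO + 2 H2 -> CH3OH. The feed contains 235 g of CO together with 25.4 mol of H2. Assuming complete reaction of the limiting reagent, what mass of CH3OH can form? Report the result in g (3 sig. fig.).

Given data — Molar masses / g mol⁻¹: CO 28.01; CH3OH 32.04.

n(CO) = 235.0 / 28.01 = 8.390 mol
n(H2) = 25.40 mol
n/ν for CO = 8.390/1 = 8.390
n/ν for H2 = 25.40/2 = 12.70
Smallest n/ν is CO → limiting reagent.
n(CH3OH) = (1/1) × 8.390 = 8.390 mol
mass = 8.390 × 32.04 = 268.8 g

269 g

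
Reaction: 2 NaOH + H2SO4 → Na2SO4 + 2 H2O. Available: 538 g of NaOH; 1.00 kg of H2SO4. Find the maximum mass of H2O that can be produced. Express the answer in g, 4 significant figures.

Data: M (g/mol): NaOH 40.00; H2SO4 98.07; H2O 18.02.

n(NaOH) = 538.0 / 40.00 = 13.45 mol
n(H2SO4) = 1.000×1000 / 98.07 = 10.20 mol
n/ν for NaOH = 13.45/2 = 6.725
n/ν for H2SO4 = 10.20/1 = 10.20
Smallest n/ν is NaOH → limiting reagent.
n(H2O) = (2/2) × 13.45 = 13.45 mol
mass = 13.45 × 18.02 = 242.4 g

242.4 g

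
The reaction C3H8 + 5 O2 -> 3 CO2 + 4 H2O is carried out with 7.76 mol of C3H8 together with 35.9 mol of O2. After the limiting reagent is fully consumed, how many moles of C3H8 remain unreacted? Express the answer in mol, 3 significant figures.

n(C3H8) = 7.760 mol
n(O2) = 35.90 mol
n/ν for C3H8 = 7.760/1 = 7.760
n/ν for O2 = 35.90/5 = 7.180
Smallest n/ν is O2 → limiting reagent.
C3H8 consumed = (1/5) × 35.90 = 7.180 mol
C3H8 remaining = 7.760 − 7.180 = 0.5800 mol

0.580 mol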